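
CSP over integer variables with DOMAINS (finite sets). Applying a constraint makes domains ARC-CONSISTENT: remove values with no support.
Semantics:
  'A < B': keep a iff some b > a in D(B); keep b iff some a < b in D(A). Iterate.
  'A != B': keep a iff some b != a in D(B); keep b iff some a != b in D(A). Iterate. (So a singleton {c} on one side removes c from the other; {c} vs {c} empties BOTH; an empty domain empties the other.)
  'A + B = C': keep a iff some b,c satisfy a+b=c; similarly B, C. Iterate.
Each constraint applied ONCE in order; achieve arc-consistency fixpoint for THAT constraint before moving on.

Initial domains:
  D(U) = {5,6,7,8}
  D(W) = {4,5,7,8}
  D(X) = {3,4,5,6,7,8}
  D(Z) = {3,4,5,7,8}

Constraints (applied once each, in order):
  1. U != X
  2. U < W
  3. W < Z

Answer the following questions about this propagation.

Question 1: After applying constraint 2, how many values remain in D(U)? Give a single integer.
Answer: 3

Derivation:
Constraint 1 (U != X) on D(U)={5,6,7,8} D(X)={3,4,5,6,7,8}: no change
Constraint 2 (U < W) on D(U)={5,6,7,8} D(W)={4,5,7,8}: U {5,6,7,8}->{5,6,7}; W {4,5,7,8}->{7,8}
So after constraint 2: D(U)={5,6,7}, size = 3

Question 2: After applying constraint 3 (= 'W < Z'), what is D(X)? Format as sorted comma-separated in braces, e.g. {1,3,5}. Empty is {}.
Answer: {3,4,5,6,7,8}

Derivation:
Constraint 1 (U != X) on D(U)={5,6,7,8} D(X)={3,4,5,6,7,8}: no change
Constraint 2 (U < W) on D(U)={5,6,7,8} D(W)={4,5,7,8}: U {5,6,7,8}->{5,6,7}; W {4,5,7,8}->{7,8}
Constraint 3 (W < Z) on D(W)={7,8} D(Z)={3,4,5,7,8}: W {7,8}->{7}; Z {3,4,5,7,8}->{8}
So after constraint 3: D(X) = {3,4,5,6,7,8}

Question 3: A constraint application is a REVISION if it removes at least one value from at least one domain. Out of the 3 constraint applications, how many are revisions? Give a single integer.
Answer: 2

Derivation:
Constraint 1 (U != X) on D(U)={5,6,7,8} D(X)={3,4,5,6,7,8}: no change => not a revision
Constraint 2 (U < W) on D(U)={5,6,7,8} D(W)={4,5,7,8}: U {5,6,7,8}->{5,6,7}; W {4,5,7,8}->{7,8} => REVISION
Constraint 3 (W < Z) on D(W)={7,8} D(Z)={3,4,5,7,8}: W {7,8}->{7}; Z {3,4,5,7,8}->{8} => REVISION
Total revisions = 2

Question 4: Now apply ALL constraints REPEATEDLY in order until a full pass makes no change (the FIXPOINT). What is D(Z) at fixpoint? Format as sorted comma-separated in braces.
pass 0 (initial): D(Z)={3,4,5,7,8}
pass 1: U {5,6,7,8}->{5,6,7}; W {4,5,7,8}->{7}; Z {3,4,5,7,8}->{8}
pass 2: U {5,6,7}->{5,6}
pass 3: no change
Fixpoint after 3 passes: D(Z) = {8}

Answer: {8}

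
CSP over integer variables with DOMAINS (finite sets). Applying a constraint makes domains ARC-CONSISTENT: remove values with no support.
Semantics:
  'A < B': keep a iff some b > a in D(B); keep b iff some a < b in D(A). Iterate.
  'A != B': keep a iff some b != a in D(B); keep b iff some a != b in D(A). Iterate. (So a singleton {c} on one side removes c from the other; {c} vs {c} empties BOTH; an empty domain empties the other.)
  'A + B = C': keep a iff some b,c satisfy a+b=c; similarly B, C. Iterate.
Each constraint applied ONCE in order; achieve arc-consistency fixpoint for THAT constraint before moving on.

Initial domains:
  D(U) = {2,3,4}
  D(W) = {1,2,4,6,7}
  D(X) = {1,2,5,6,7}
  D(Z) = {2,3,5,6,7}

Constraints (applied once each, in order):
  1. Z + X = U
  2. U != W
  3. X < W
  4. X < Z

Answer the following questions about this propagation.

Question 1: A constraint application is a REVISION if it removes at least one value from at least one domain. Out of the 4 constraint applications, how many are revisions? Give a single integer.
Constraint 1 (Z + X = U) on D(Z)={2,3,5,6,7} D(X)={1,2,5,6,7} D(U)={2,3,4}: Z {2,3,5,6,7}->{2,3}; X {1,2,5,6,7}->{1,2}; U {2,3,4}->{3,4} => REVISION
Constraint 2 (U != W) on D(U)={3,4} D(W)={1,2,4,6,7}: no change => not a revision
Constraint 3 (X < W) on D(X)={1,2} D(W)={1,2,4,6,7}: W {1,2,4,6,7}->{2,4,6,7} => REVISION
Constraint 4 (X < Z) on D(X)={1,2} D(Z)={2,3}: no change => not a revision
Total revisions = 2

Answer: 2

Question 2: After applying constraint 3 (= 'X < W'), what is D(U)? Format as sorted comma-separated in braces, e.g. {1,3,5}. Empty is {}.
Constraint 1 (Z + X = U) on D(Z)={2,3,5,6,7} D(X)={1,2,5,6,7} D(U)={2,3,4}: Z {2,3,5,6,7}->{2,3}; X {1,2,5,6,7}->{1,2}; U {2,3,4}->{3,4}
Constraint 2 (U != W) on D(U)={3,4} D(W)={1,2,4,6,7}: no change
Constraint 3 (X < W) on D(X)={1,2} D(W)={1,2,4,6,7}: W {1,2,4,6,7}->{2,4,6,7}
So after constraint 3: D(U) = {3,4}

Answer: {3,4}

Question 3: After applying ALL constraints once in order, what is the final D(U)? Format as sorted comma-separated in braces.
Constraint 1 (Z + X = U) on D(Z)={2,3,5,6,7} D(X)={1,2,5,6,7} D(U)={2,3,4}: Z {2,3,5,6,7}->{2,3}; X {1,2,5,6,7}->{1,2}; U {2,3,4}->{3,4}
Constraint 2 (U != W) on D(U)={3,4} D(W)={1,2,4,6,7}: no change
Constraint 3 (X < W) on D(X)={1,2} D(W)={1,2,4,6,7}: W {1,2,4,6,7}->{2,4,6,7}
Constraint 4 (X < Z) on D(X)={1,2} D(Z)={2,3}: no change
So after all 4 constraints: D(U) = {3,4}

Answer: {3,4}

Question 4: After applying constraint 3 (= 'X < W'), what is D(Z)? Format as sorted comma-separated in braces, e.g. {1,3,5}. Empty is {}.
Constraint 1 (Z + X = U) on D(Z)={2,3,5,6,7} D(X)={1,2,5,6,7} D(U)={2,3,4}: Z {2,3,5,6,7}->{2,3}; X {1,2,5,6,7}->{1,2}; U {2,3,4}->{3,4}
Constraint 2 (U != W) on D(U)={3,4} D(W)={1,2,4,6,7}: no change
Constraint 3 (X < W) on D(X)={1,2} D(W)={1,2,4,6,7}: W {1,2,4,6,7}->{2,4,6,7}
So after constraint 3: D(Z) = {2,3}

Answer: {2,3}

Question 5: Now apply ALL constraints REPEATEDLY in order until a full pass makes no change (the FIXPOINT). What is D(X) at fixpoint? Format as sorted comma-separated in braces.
pass 0 (initial): D(X)={1,2,5,6,7}
pass 1: U {2,3,4}->{3,4}; W {1,2,4,6,7}->{2,4,6,7}; X {1,2,5,6,7}->{1,2}; Z {2,3,5,6,7}->{2,3}
pass 2: no change
Fixpoint after 2 passes: D(X) = {1,2}

Answer: {1,2}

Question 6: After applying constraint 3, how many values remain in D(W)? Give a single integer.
Constraint 1 (Z + X = U) on D(Z)={2,3,5,6,7} D(X)={1,2,5,6,7} D(U)={2,3,4}: Z {2,3,5,6,7}->{2,3}; X {1,2,5,6,7}->{1,2}; U {2,3,4}->{3,4}
Constraint 2 (U != W) on D(U)={3,4} D(W)={1,2,4,6,7}: no change
Constraint 3 (X < W) on D(X)={1,2} D(W)={1,2,4,6,7}: W {1,2,4,6,7}->{2,4,6,7}
So after constraint 3: D(W)={2,4,6,7}, size = 4

Answer: 4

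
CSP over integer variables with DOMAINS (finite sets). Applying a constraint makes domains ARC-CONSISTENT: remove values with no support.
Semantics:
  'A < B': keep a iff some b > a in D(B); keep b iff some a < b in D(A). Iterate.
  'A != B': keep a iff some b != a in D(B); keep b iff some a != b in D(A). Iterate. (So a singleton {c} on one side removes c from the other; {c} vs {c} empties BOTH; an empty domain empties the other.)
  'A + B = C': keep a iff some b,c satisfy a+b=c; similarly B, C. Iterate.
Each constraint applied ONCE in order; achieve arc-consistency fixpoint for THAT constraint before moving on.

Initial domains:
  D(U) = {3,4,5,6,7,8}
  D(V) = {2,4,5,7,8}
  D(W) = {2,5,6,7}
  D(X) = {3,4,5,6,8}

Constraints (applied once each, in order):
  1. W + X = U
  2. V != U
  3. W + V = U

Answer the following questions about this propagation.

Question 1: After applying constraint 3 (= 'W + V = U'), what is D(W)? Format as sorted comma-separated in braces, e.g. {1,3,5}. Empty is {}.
Constraint 1 (W + X = U) on D(W)={2,5,6,7} D(X)={3,4,5,6,8} D(U)={3,4,5,6,7,8}: W {2,5,6,7}->{2,5}; X {3,4,5,6,8}->{3,4,5,6}; U {3,4,5,6,7,8}->{5,6,7,8}
Constraint 2 (V != U) on D(V)={2,4,5,7,8} D(U)={5,6,7,8}: no change
Constraint 3 (W + V = U) on D(W)={2,5} D(V)={2,4,5,7,8} D(U)={5,6,7,8}: V {2,4,5,7,8}->{2,4,5}; U {5,6,7,8}->{6,7}
So after constraint 3: D(W) = {2,5}

Answer: {2,5}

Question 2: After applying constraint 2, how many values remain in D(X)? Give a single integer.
Answer: 4

Derivation:
Constraint 1 (W + X = U) on D(W)={2,5,6,7} D(X)={3,4,5,6,8} D(U)={3,4,5,6,7,8}: W {2,5,6,7}->{2,5}; X {3,4,5,6,8}->{3,4,5,6}; U {3,4,5,6,7,8}->{5,6,7,8}
Constraint 2 (V != U) on D(V)={2,4,5,7,8} D(U)={5,6,7,8}: no change
So after constraint 2: D(X)={3,4,5,6}, size = 4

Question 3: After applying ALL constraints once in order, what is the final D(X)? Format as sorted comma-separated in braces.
Constraint 1 (W + X = U) on D(W)={2,5,6,7} D(X)={3,4,5,6,8} D(U)={3,4,5,6,7,8}: W {2,5,6,7}->{2,5}; X {3,4,5,6,8}->{3,4,5,6}; U {3,4,5,6,7,8}->{5,6,7,8}
Constraint 2 (V != U) on D(V)={2,4,5,7,8} D(U)={5,6,7,8}: no change
Constraint 3 (W + V = U) on D(W)={2,5} D(V)={2,4,5,7,8} D(U)={5,6,7,8}: V {2,4,5,7,8}->{2,4,5}; U {5,6,7,8}->{6,7}
So after all 3 constraints: D(X) = {3,4,5,6}

Answer: {3,4,5,6}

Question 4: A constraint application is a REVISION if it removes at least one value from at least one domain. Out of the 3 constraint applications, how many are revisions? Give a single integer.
Answer: 2

Derivation:
Constraint 1 (W + X = U) on D(W)={2,5,6,7} D(X)={3,4,5,6,8} D(U)={3,4,5,6,7,8}: W {2,5,6,7}->{2,5}; X {3,4,5,6,8}->{3,4,5,6}; U {3,4,5,6,7,8}->{5,6,7,8} => REVISION
Constraint 2 (V != U) on D(V)={2,4,5,7,8} D(U)={5,6,7,8}: no change => not a revision
Constraint 3 (W + V = U) on D(W)={2,5} D(V)={2,4,5,7,8} D(U)={5,6,7,8}: V {2,4,5,7,8}->{2,4,5}; U {5,6,7,8}->{6,7} => REVISION
Total revisions = 2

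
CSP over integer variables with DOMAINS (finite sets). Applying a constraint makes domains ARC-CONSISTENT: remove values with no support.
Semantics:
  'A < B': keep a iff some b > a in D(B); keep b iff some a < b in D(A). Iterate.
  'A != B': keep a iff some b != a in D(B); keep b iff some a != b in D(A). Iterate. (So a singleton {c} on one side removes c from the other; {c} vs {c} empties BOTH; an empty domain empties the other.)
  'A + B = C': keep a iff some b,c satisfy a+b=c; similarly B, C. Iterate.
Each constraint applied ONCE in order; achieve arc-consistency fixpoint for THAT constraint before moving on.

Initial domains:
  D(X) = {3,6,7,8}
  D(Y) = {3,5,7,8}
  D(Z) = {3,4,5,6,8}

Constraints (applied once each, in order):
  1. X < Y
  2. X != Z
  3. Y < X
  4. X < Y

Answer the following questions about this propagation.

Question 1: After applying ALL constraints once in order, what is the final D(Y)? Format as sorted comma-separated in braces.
Constraint 1 (X < Y) on D(X)={3,6,7,8} D(Y)={3,5,7,8}: X {3,6,7,8}->{3,6,7}; Y {3,5,7,8}->{5,7,8}
Constraint 2 (X != Z) on D(X)={3,6,7} D(Z)={3,4,5,6,8}: no change
Constraint 3 (Y < X) on D(Y)={5,7,8} D(X)={3,6,7}: Y {5,7,8}->{5}; X {3,6,7}->{6,7}
Constraint 4 (X < Y) on D(X)={6,7} D(Y)={5}: X {6,7}->{}; Y {5}->{}
So after all 4 constraints: D(Y) = {}

Answer: {}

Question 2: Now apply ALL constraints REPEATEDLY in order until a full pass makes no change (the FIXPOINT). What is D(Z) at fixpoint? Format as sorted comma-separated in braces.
Answer: {}

Derivation:
pass 0 (initial): D(Z)={3,4,5,6,8}
pass 1: X {3,6,7,8}->{}; Y {3,5,7,8}->{}
pass 2: Z {3,4,5,6,8}->{}
pass 3: no change
Fixpoint after 3 passes: D(Z) = {}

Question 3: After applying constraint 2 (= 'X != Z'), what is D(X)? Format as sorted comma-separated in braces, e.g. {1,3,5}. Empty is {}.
Constraint 1 (X < Y) on D(X)={3,6,7,8} D(Y)={3,5,7,8}: X {3,6,7,8}->{3,6,7}; Y {3,5,7,8}->{5,7,8}
Constraint 2 (X != Z) on D(X)={3,6,7} D(Z)={3,4,5,6,8}: no change
So after constraint 2: D(X) = {3,6,7}

Answer: {3,6,7}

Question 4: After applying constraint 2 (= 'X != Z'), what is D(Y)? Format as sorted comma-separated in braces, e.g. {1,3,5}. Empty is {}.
Constraint 1 (X < Y) on D(X)={3,6,7,8} D(Y)={3,5,7,8}: X {3,6,7,8}->{3,6,7}; Y {3,5,7,8}->{5,7,8}
Constraint 2 (X != Z) on D(X)={3,6,7} D(Z)={3,4,5,6,8}: no change
So after constraint 2: D(Y) = {5,7,8}

Answer: {5,7,8}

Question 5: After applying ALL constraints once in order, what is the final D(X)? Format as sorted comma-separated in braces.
Constraint 1 (X < Y) on D(X)={3,6,7,8} D(Y)={3,5,7,8}: X {3,6,7,8}->{3,6,7}; Y {3,5,7,8}->{5,7,8}
Constraint 2 (X != Z) on D(X)={3,6,7} D(Z)={3,4,5,6,8}: no change
Constraint 3 (Y < X) on D(Y)={5,7,8} D(X)={3,6,7}: Y {5,7,8}->{5}; X {3,6,7}->{6,7}
Constraint 4 (X < Y) on D(X)={6,7} D(Y)={5}: X {6,7}->{}; Y {5}->{}
So after all 4 constraints: D(X) = {}

Answer: {}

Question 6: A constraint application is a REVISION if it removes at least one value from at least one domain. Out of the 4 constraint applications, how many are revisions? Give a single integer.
Constraint 1 (X < Y) on D(X)={3,6,7,8} D(Y)={3,5,7,8}: X {3,6,7,8}->{3,6,7}; Y {3,5,7,8}->{5,7,8} => REVISION
Constraint 2 (X != Z) on D(X)={3,6,7} D(Z)={3,4,5,6,8}: no change => not a revision
Constraint 3 (Y < X) on D(Y)={5,7,8} D(X)={3,6,7}: Y {5,7,8}->{5}; X {3,6,7}->{6,7} => REVISION
Constraint 4 (X < Y) on D(X)={6,7} D(Y)={5}: X {6,7}->{}; Y {5}->{} => REVISION
Total revisions = 3

Answer: 3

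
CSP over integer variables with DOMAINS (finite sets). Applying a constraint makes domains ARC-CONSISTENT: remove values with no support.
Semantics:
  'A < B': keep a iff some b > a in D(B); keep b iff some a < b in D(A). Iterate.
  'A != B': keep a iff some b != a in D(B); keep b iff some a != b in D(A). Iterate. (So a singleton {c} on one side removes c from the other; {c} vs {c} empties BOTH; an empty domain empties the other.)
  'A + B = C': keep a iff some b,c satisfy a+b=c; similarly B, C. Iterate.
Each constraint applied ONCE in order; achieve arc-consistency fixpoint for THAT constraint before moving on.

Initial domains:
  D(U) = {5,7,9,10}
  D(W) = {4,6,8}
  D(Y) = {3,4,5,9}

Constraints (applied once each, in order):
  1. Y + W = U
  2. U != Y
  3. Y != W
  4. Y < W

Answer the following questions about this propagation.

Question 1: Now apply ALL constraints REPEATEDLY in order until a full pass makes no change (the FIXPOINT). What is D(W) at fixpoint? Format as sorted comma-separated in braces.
Answer: {4,6}

Derivation:
pass 0 (initial): D(W)={4,6,8}
pass 1: U {5,7,9,10}->{7,9,10}; W {4,6,8}->{4,6}; Y {3,4,5,9}->{3,4,5}
pass 2: no change
Fixpoint after 2 passes: D(W) = {4,6}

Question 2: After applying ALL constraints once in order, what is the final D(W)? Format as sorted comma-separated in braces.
Answer: {4,6}

Derivation:
Constraint 1 (Y + W = U) on D(Y)={3,4,5,9} D(W)={4,6,8} D(U)={5,7,9,10}: Y {3,4,5,9}->{3,4,5}; W {4,6,8}->{4,6}; U {5,7,9,10}->{7,9,10}
Constraint 2 (U != Y) on D(U)={7,9,10} D(Y)={3,4,5}: no change
Constraint 3 (Y != W) on D(Y)={3,4,5} D(W)={4,6}: no change
Constraint 4 (Y < W) on D(Y)={3,4,5} D(W)={4,6}: no change
So after all 4 constraints: D(W) = {4,6}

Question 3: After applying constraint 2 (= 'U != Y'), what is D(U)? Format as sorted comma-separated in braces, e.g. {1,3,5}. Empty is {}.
Constraint 1 (Y + W = U) on D(Y)={3,4,5,9} D(W)={4,6,8} D(U)={5,7,9,10}: Y {3,4,5,9}->{3,4,5}; W {4,6,8}->{4,6}; U {5,7,9,10}->{7,9,10}
Constraint 2 (U != Y) on D(U)={7,9,10} D(Y)={3,4,5}: no change
So after constraint 2: D(U) = {7,9,10}

Answer: {7,9,10}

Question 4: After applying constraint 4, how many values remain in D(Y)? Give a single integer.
Answer: 3

Derivation:
Constraint 1 (Y + W = U) on D(Y)={3,4,5,9} D(W)={4,6,8} D(U)={5,7,9,10}: Y {3,4,5,9}->{3,4,5}; W {4,6,8}->{4,6}; U {5,7,9,10}->{7,9,10}
Constraint 2 (U != Y) on D(U)={7,9,10} D(Y)={3,4,5}: no change
Constraint 3 (Y != W) on D(Y)={3,4,5} D(W)={4,6}: no change
Constraint 4 (Y < W) on D(Y)={3,4,5} D(W)={4,6}: no change
So after constraint 4: D(Y)={3,4,5}, size = 3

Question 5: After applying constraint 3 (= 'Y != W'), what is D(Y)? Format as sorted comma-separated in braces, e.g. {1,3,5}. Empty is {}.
Answer: {3,4,5}

Derivation:
Constraint 1 (Y + W = U) on D(Y)={3,4,5,9} D(W)={4,6,8} D(U)={5,7,9,10}: Y {3,4,5,9}->{3,4,5}; W {4,6,8}->{4,6}; U {5,7,9,10}->{7,9,10}
Constraint 2 (U != Y) on D(U)={7,9,10} D(Y)={3,4,5}: no change
Constraint 3 (Y != W) on D(Y)={3,4,5} D(W)={4,6}: no change
So after constraint 3: D(Y) = {3,4,5}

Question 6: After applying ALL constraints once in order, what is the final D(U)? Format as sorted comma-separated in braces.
Constraint 1 (Y + W = U) on D(Y)={3,4,5,9} D(W)={4,6,8} D(U)={5,7,9,10}: Y {3,4,5,9}->{3,4,5}; W {4,6,8}->{4,6}; U {5,7,9,10}->{7,9,10}
Constraint 2 (U != Y) on D(U)={7,9,10} D(Y)={3,4,5}: no change
Constraint 3 (Y != W) on D(Y)={3,4,5} D(W)={4,6}: no change
Constraint 4 (Y < W) on D(Y)={3,4,5} D(W)={4,6}: no change
So after all 4 constraints: D(U) = {7,9,10}

Answer: {7,9,10}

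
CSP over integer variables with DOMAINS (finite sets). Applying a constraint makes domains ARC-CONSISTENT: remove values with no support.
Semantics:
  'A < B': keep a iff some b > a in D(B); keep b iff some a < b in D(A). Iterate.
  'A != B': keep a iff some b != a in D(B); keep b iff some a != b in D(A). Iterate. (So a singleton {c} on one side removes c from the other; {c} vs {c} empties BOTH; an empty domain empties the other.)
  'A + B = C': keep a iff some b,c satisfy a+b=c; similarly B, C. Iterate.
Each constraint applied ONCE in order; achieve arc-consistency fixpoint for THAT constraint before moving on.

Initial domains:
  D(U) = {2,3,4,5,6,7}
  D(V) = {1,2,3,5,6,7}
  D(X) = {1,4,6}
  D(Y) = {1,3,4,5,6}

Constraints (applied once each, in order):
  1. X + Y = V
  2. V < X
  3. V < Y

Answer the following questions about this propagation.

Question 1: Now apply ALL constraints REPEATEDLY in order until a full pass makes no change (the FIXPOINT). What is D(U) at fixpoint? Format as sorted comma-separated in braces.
Answer: {2,3,4,5,6,7}

Derivation:
pass 0 (initial): D(U)={2,3,4,5,6,7}
pass 1: V {1,2,3,5,6,7}->{2,5}; X {1,4,6}->{4,6}; Y {1,3,4,5,6}->{3,4,5,6}
pass 2: V {2,5}->{}; X {4,6}->{}; Y {3,4,5,6}->{}
pass 3: no change
Fixpoint after 3 passes: D(U) = {2,3,4,5,6,7}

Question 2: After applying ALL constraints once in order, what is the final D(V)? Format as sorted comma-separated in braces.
Constraint 1 (X + Y = V) on D(X)={1,4,6} D(Y)={1,3,4,5,6} D(V)={1,2,3,5,6,7}: V {1,2,3,5,6,7}->{2,5,6,7}
Constraint 2 (V < X) on D(V)={2,5,6,7} D(X)={1,4,6}: V {2,5,6,7}->{2,5}; X {1,4,6}->{4,6}
Constraint 3 (V < Y) on D(V)={2,5} D(Y)={1,3,4,5,6}: Y {1,3,4,5,6}->{3,4,5,6}
So after all 3 constraints: D(V) = {2,5}

Answer: {2,5}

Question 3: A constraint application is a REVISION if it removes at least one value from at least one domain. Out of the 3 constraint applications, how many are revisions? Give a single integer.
Constraint 1 (X + Y = V) on D(X)={1,4,6} D(Y)={1,3,4,5,6} D(V)={1,2,3,5,6,7}: V {1,2,3,5,6,7}->{2,5,6,7} => REVISION
Constraint 2 (V < X) on D(V)={2,5,6,7} D(X)={1,4,6}: V {2,5,6,7}->{2,5}; X {1,4,6}->{4,6} => REVISION
Constraint 3 (V < Y) on D(V)={2,5} D(Y)={1,3,4,5,6}: Y {1,3,4,5,6}->{3,4,5,6} => REVISION
Total revisions = 3

Answer: 3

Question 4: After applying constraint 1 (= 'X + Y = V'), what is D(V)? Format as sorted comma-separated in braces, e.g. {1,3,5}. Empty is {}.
Constraint 1 (X + Y = V) on D(X)={1,4,6} D(Y)={1,3,4,5,6} D(V)={1,2,3,5,6,7}: V {1,2,3,5,6,7}->{2,5,6,7}
So after constraint 1: D(V) = {2,5,6,7}

Answer: {2,5,6,7}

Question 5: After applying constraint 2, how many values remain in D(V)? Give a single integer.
Answer: 2

Derivation:
Constraint 1 (X + Y = V) on D(X)={1,4,6} D(Y)={1,3,4,5,6} D(V)={1,2,3,5,6,7}: V {1,2,3,5,6,7}->{2,5,6,7}
Constraint 2 (V < X) on D(V)={2,5,6,7} D(X)={1,4,6}: V {2,5,6,7}->{2,5}; X {1,4,6}->{4,6}
So after constraint 2: D(V)={2,5}, size = 2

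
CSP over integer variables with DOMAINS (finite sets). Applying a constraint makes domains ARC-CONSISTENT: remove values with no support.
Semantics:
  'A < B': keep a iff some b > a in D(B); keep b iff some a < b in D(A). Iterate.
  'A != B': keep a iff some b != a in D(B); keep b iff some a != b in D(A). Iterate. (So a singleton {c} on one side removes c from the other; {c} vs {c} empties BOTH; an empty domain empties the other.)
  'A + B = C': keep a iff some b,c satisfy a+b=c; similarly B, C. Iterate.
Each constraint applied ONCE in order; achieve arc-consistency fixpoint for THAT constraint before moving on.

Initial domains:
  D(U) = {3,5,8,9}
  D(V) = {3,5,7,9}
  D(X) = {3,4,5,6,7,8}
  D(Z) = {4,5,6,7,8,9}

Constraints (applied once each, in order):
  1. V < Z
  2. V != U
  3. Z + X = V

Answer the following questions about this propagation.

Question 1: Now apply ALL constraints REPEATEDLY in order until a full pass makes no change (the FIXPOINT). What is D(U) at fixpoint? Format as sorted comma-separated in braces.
Answer: {}

Derivation:
pass 0 (initial): D(U)={3,5,8,9}
pass 1: V {3,5,7,9}->{7}; X {3,4,5,6,7,8}->{3}; Z {4,5,6,7,8,9}->{4}
pass 2: U {3,5,8,9}->{}; V {7}->{}; X {3}->{}; Z {4}->{}
pass 3: no change
Fixpoint after 3 passes: D(U) = {}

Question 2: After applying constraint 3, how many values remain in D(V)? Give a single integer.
Answer: 1

Derivation:
Constraint 1 (V < Z) on D(V)={3,5,7,9} D(Z)={4,5,6,7,8,9}: V {3,5,7,9}->{3,5,7}
Constraint 2 (V != U) on D(V)={3,5,7} D(U)={3,5,8,9}: no change
Constraint 3 (Z + X = V) on D(Z)={4,5,6,7,8,9} D(X)={3,4,5,6,7,8} D(V)={3,5,7}: Z {4,5,6,7,8,9}->{4}; X {3,4,5,6,7,8}->{3}; V {3,5,7}->{7}
So after constraint 3: D(V)={7}, size = 1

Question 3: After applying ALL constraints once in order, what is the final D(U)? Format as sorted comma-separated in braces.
Constraint 1 (V < Z) on D(V)={3,5,7,9} D(Z)={4,5,6,7,8,9}: V {3,5,7,9}->{3,5,7}
Constraint 2 (V != U) on D(V)={3,5,7} D(U)={3,5,8,9}: no change
Constraint 3 (Z + X = V) on D(Z)={4,5,6,7,8,9} D(X)={3,4,5,6,7,8} D(V)={3,5,7}: Z {4,5,6,7,8,9}->{4}; X {3,4,5,6,7,8}->{3}; V {3,5,7}->{7}
So after all 3 constraints: D(U) = {3,5,8,9}

Answer: {3,5,8,9}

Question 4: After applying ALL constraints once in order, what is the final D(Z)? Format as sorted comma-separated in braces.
Answer: {4}

Derivation:
Constraint 1 (V < Z) on D(V)={3,5,7,9} D(Z)={4,5,6,7,8,9}: V {3,5,7,9}->{3,5,7}
Constraint 2 (V != U) on D(V)={3,5,7} D(U)={3,5,8,9}: no change
Constraint 3 (Z + X = V) on D(Z)={4,5,6,7,8,9} D(X)={3,4,5,6,7,8} D(V)={3,5,7}: Z {4,5,6,7,8,9}->{4}; X {3,4,5,6,7,8}->{3}; V {3,5,7}->{7}
So after all 3 constraints: D(Z) = {4}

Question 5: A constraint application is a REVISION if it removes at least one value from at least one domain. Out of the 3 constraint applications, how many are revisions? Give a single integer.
Answer: 2

Derivation:
Constraint 1 (V < Z) on D(V)={3,5,7,9} D(Z)={4,5,6,7,8,9}: V {3,5,7,9}->{3,5,7} => REVISION
Constraint 2 (V != U) on D(V)={3,5,7} D(U)={3,5,8,9}: no change => not a revision
Constraint 3 (Z + X = V) on D(Z)={4,5,6,7,8,9} D(X)={3,4,5,6,7,8} D(V)={3,5,7}: Z {4,5,6,7,8,9}->{4}; X {3,4,5,6,7,8}->{3}; V {3,5,7}->{7} => REVISION
Total revisions = 2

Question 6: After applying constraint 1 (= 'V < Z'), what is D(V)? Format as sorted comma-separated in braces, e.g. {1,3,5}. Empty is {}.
Answer: {3,5,7}

Derivation:
Constraint 1 (V < Z) on D(V)={3,5,7,9} D(Z)={4,5,6,7,8,9}: V {3,5,7,9}->{3,5,7}
So after constraint 1: D(V) = {3,5,7}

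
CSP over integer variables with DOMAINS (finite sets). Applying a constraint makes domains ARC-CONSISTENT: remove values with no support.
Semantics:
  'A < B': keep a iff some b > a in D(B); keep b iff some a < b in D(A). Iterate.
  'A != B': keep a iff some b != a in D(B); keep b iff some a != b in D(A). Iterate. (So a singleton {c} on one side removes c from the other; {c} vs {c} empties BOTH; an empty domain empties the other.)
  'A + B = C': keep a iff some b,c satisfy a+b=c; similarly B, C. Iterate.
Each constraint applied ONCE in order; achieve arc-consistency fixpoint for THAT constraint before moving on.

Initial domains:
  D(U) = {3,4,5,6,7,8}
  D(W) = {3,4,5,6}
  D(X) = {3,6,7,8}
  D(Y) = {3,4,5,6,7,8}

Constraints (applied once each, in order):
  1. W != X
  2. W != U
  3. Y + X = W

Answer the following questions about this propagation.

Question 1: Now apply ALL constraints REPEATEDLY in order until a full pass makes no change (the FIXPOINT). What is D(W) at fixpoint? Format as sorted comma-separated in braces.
Answer: {6}

Derivation:
pass 0 (initial): D(W)={3,4,5,6}
pass 1: W {3,4,5,6}->{6}; X {3,6,7,8}->{3}; Y {3,4,5,6,7,8}->{3}
pass 2: U {3,4,5,6,7,8}->{3,4,5,7,8}
pass 3: no change
Fixpoint after 3 passes: D(W) = {6}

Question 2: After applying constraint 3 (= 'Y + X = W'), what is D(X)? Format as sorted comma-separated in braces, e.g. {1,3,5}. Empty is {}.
Answer: {3}

Derivation:
Constraint 1 (W != X) on D(W)={3,4,5,6} D(X)={3,6,7,8}: no change
Constraint 2 (W != U) on D(W)={3,4,5,6} D(U)={3,4,5,6,7,8}: no change
Constraint 3 (Y + X = W) on D(Y)={3,4,5,6,7,8} D(X)={3,6,7,8} D(W)={3,4,5,6}: Y {3,4,5,6,7,8}->{3}; X {3,6,7,8}->{3}; W {3,4,5,6}->{6}
So after constraint 3: D(X) = {3}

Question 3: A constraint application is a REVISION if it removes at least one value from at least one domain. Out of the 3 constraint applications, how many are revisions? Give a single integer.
Constraint 1 (W != X) on D(W)={3,4,5,6} D(X)={3,6,7,8}: no change => not a revision
Constraint 2 (W != U) on D(W)={3,4,5,6} D(U)={3,4,5,6,7,8}: no change => not a revision
Constraint 3 (Y + X = W) on D(Y)={3,4,5,6,7,8} D(X)={3,6,7,8} D(W)={3,4,5,6}: Y {3,4,5,6,7,8}->{3}; X {3,6,7,8}->{3}; W {3,4,5,6}->{6} => REVISION
Total revisions = 1

Answer: 1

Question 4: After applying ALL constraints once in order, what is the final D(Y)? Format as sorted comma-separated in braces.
Answer: {3}

Derivation:
Constraint 1 (W != X) on D(W)={3,4,5,6} D(X)={3,6,7,8}: no change
Constraint 2 (W != U) on D(W)={3,4,5,6} D(U)={3,4,5,6,7,8}: no change
Constraint 3 (Y + X = W) on D(Y)={3,4,5,6,7,8} D(X)={3,6,7,8} D(W)={3,4,5,6}: Y {3,4,5,6,7,8}->{3}; X {3,6,7,8}->{3}; W {3,4,5,6}->{6}
So after all 3 constraints: D(Y) = {3}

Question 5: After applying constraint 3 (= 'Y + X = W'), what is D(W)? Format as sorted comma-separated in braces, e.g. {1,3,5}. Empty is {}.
Answer: {6}

Derivation:
Constraint 1 (W != X) on D(W)={3,4,5,6} D(X)={3,6,7,8}: no change
Constraint 2 (W != U) on D(W)={3,4,5,6} D(U)={3,4,5,6,7,8}: no change
Constraint 3 (Y + X = W) on D(Y)={3,4,5,6,7,8} D(X)={3,6,7,8} D(W)={3,4,5,6}: Y {3,4,5,6,7,8}->{3}; X {3,6,7,8}->{3}; W {3,4,5,6}->{6}
So after constraint 3: D(W) = {6}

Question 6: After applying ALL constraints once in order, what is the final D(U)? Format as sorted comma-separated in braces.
Constraint 1 (W != X) on D(W)={3,4,5,6} D(X)={3,6,7,8}: no change
Constraint 2 (W != U) on D(W)={3,4,5,6} D(U)={3,4,5,6,7,8}: no change
Constraint 3 (Y + X = W) on D(Y)={3,4,5,6,7,8} D(X)={3,6,7,8} D(W)={3,4,5,6}: Y {3,4,5,6,7,8}->{3}; X {3,6,7,8}->{3}; W {3,4,5,6}->{6}
So after all 3 constraints: D(U) = {3,4,5,6,7,8}

Answer: {3,4,5,6,7,8}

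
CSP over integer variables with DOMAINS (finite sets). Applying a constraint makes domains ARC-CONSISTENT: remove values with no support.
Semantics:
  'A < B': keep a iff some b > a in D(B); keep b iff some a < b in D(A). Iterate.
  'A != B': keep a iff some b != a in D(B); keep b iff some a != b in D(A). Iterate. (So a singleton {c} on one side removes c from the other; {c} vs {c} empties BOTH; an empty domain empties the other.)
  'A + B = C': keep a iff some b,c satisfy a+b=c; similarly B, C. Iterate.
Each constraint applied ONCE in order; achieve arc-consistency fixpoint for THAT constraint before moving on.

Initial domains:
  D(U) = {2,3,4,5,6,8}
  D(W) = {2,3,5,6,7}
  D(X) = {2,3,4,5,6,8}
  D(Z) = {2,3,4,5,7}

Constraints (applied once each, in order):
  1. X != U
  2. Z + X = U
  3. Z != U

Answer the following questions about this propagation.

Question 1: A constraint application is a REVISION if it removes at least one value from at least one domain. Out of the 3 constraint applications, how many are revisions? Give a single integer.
Answer: 1

Derivation:
Constraint 1 (X != U) on D(X)={2,3,4,5,6,8} D(U)={2,3,4,5,6,8}: no change => not a revision
Constraint 2 (Z + X = U) on D(Z)={2,3,4,5,7} D(X)={2,3,4,5,6,8} D(U)={2,3,4,5,6,8}: Z {2,3,4,5,7}->{2,3,4,5}; X {2,3,4,5,6,8}->{2,3,4,5,6}; U {2,3,4,5,6,8}->{4,5,6,8} => REVISION
Constraint 3 (Z != U) on D(Z)={2,3,4,5} D(U)={4,5,6,8}: no change => not a revision
Total revisions = 1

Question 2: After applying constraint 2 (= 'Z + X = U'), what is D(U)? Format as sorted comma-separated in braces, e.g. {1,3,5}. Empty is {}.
Answer: {4,5,6,8}

Derivation:
Constraint 1 (X != U) on D(X)={2,3,4,5,6,8} D(U)={2,3,4,5,6,8}: no change
Constraint 2 (Z + X = U) on D(Z)={2,3,4,5,7} D(X)={2,3,4,5,6,8} D(U)={2,3,4,5,6,8}: Z {2,3,4,5,7}->{2,3,4,5}; X {2,3,4,5,6,8}->{2,3,4,5,6}; U {2,3,4,5,6,8}->{4,5,6,8}
So after constraint 2: D(U) = {4,5,6,8}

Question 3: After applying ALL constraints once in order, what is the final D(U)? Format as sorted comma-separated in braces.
Answer: {4,5,6,8}

Derivation:
Constraint 1 (X != U) on D(X)={2,3,4,5,6,8} D(U)={2,3,4,5,6,8}: no change
Constraint 2 (Z + X = U) on D(Z)={2,3,4,5,7} D(X)={2,3,4,5,6,8} D(U)={2,3,4,5,6,8}: Z {2,3,4,5,7}->{2,3,4,5}; X {2,3,4,5,6,8}->{2,3,4,5,6}; U {2,3,4,5,6,8}->{4,5,6,8}
Constraint 3 (Z != U) on D(Z)={2,3,4,5} D(U)={4,5,6,8}: no change
So after all 3 constraints: D(U) = {4,5,6,8}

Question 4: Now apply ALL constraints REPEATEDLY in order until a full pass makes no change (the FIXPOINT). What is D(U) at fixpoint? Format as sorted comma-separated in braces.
Answer: {4,5,6,8}

Derivation:
pass 0 (initial): D(U)={2,3,4,5,6,8}
pass 1: U {2,3,4,5,6,8}->{4,5,6,8}; X {2,3,4,5,6,8}->{2,3,4,5,6}; Z {2,3,4,5,7}->{2,3,4,5}
pass 2: no change
Fixpoint after 2 passes: D(U) = {4,5,6,8}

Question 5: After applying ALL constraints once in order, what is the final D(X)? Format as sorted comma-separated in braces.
Answer: {2,3,4,5,6}

Derivation:
Constraint 1 (X != U) on D(X)={2,3,4,5,6,8} D(U)={2,3,4,5,6,8}: no change
Constraint 2 (Z + X = U) on D(Z)={2,3,4,5,7} D(X)={2,3,4,5,6,8} D(U)={2,3,4,5,6,8}: Z {2,3,4,5,7}->{2,3,4,5}; X {2,3,4,5,6,8}->{2,3,4,5,6}; U {2,3,4,5,6,8}->{4,5,6,8}
Constraint 3 (Z != U) on D(Z)={2,3,4,5} D(U)={4,5,6,8}: no change
So after all 3 constraints: D(X) = {2,3,4,5,6}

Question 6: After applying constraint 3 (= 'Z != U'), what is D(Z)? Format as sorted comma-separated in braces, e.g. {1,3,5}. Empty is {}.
Answer: {2,3,4,5}

Derivation:
Constraint 1 (X != U) on D(X)={2,3,4,5,6,8} D(U)={2,3,4,5,6,8}: no change
Constraint 2 (Z + X = U) on D(Z)={2,3,4,5,7} D(X)={2,3,4,5,6,8} D(U)={2,3,4,5,6,8}: Z {2,3,4,5,7}->{2,3,4,5}; X {2,3,4,5,6,8}->{2,3,4,5,6}; U {2,3,4,5,6,8}->{4,5,6,8}
Constraint 3 (Z != U) on D(Z)={2,3,4,5} D(U)={4,5,6,8}: no change
So after constraint 3: D(Z) = {2,3,4,5}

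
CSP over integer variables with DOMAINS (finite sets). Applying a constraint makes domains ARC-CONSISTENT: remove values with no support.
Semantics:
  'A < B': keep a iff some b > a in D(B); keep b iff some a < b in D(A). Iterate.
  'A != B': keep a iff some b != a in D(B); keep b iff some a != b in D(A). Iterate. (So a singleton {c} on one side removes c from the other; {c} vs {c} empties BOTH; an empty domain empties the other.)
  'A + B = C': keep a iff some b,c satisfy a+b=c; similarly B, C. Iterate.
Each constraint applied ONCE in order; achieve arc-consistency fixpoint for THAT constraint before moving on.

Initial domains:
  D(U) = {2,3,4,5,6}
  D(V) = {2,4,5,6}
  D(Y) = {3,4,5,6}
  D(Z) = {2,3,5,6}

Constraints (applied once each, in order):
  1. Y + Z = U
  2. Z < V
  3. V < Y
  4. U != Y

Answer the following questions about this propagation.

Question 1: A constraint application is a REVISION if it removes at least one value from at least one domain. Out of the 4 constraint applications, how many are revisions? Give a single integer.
Answer: 4

Derivation:
Constraint 1 (Y + Z = U) on D(Y)={3,4,5,6} D(Z)={2,3,5,6} D(U)={2,3,4,5,6}: Y {3,4,5,6}->{3,4}; Z {2,3,5,6}->{2,3}; U {2,3,4,5,6}->{5,6} => REVISION
Constraint 2 (Z < V) on D(Z)={2,3} D(V)={2,4,5,6}: V {2,4,5,6}->{4,5,6} => REVISION
Constraint 3 (V < Y) on D(V)={4,5,6} D(Y)={3,4}: V {4,5,6}->{}; Y {3,4}->{} => REVISION
Constraint 4 (U != Y) on D(U)={5,6} D(Y)={}: U {5,6}->{} => REVISION
Total revisions = 4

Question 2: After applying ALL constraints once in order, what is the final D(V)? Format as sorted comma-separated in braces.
Constraint 1 (Y + Z = U) on D(Y)={3,4,5,6} D(Z)={2,3,5,6} D(U)={2,3,4,5,6}: Y {3,4,5,6}->{3,4}; Z {2,3,5,6}->{2,3}; U {2,3,4,5,6}->{5,6}
Constraint 2 (Z < V) on D(Z)={2,3} D(V)={2,4,5,6}: V {2,4,5,6}->{4,5,6}
Constraint 3 (V < Y) on D(V)={4,5,6} D(Y)={3,4}: V {4,5,6}->{}; Y {3,4}->{}
Constraint 4 (U != Y) on D(U)={5,6} D(Y)={}: U {5,6}->{}
So after all 4 constraints: D(V) = {}

Answer: {}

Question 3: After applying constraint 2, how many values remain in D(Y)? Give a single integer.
Answer: 2

Derivation:
Constraint 1 (Y + Z = U) on D(Y)={3,4,5,6} D(Z)={2,3,5,6} D(U)={2,3,4,5,6}: Y {3,4,5,6}->{3,4}; Z {2,3,5,6}->{2,3}; U {2,3,4,5,6}->{5,6}
Constraint 2 (Z < V) on D(Z)={2,3} D(V)={2,4,5,6}: V {2,4,5,6}->{4,5,6}
So after constraint 2: D(Y)={3,4}, size = 2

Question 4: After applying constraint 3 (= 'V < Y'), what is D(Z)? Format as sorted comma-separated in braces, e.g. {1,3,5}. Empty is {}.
Constraint 1 (Y + Z = U) on D(Y)={3,4,5,6} D(Z)={2,3,5,6} D(U)={2,3,4,5,6}: Y {3,4,5,6}->{3,4}; Z {2,3,5,6}->{2,3}; U {2,3,4,5,6}->{5,6}
Constraint 2 (Z < V) on D(Z)={2,3} D(V)={2,4,5,6}: V {2,4,5,6}->{4,5,6}
Constraint 3 (V < Y) on D(V)={4,5,6} D(Y)={3,4}: V {4,5,6}->{}; Y {3,4}->{}
So after constraint 3: D(Z) = {2,3}

Answer: {2,3}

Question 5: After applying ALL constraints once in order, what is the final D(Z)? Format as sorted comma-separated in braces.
Answer: {2,3}

Derivation:
Constraint 1 (Y + Z = U) on D(Y)={3,4,5,6} D(Z)={2,3,5,6} D(U)={2,3,4,5,6}: Y {3,4,5,6}->{3,4}; Z {2,3,5,6}->{2,3}; U {2,3,4,5,6}->{5,6}
Constraint 2 (Z < V) on D(Z)={2,3} D(V)={2,4,5,6}: V {2,4,5,6}->{4,5,6}
Constraint 3 (V < Y) on D(V)={4,5,6} D(Y)={3,4}: V {4,5,6}->{}; Y {3,4}->{}
Constraint 4 (U != Y) on D(U)={5,6} D(Y)={}: U {5,6}->{}
So after all 4 constraints: D(Z) = {2,3}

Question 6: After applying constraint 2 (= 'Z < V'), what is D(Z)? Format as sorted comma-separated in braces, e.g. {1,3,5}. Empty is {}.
Answer: {2,3}

Derivation:
Constraint 1 (Y + Z = U) on D(Y)={3,4,5,6} D(Z)={2,3,5,6} D(U)={2,3,4,5,6}: Y {3,4,5,6}->{3,4}; Z {2,3,5,6}->{2,3}; U {2,3,4,5,6}->{5,6}
Constraint 2 (Z < V) on D(Z)={2,3} D(V)={2,4,5,6}: V {2,4,5,6}->{4,5,6}
So after constraint 2: D(Z) = {2,3}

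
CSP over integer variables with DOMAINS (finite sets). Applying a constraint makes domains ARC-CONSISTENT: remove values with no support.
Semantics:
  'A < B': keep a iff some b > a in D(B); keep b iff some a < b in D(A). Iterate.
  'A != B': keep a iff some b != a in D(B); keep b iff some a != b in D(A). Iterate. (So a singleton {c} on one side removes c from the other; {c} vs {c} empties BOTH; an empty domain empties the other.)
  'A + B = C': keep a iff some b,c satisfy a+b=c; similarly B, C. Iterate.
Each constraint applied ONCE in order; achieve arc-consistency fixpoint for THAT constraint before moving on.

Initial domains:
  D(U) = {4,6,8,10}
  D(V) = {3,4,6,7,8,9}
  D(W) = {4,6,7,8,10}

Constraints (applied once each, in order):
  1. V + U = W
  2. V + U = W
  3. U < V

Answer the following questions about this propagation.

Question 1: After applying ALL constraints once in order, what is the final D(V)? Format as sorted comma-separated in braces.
Constraint 1 (V + U = W) on D(V)={3,4,6,7,8,9} D(U)={4,6,8,10} D(W)={4,6,7,8,10}: V {3,4,6,7,8,9}->{3,4,6}; U {4,6,8,10}->{4,6}; W {4,6,7,8,10}->{7,8,10}
Constraint 2 (V + U = W) on D(V)={3,4,6} D(U)={4,6} D(W)={7,8,10}: no change
Constraint 3 (U < V) on D(U)={4,6} D(V)={3,4,6}: U {4,6}->{4}; V {3,4,6}->{6}
So after all 3 constraints: D(V) = {6}

Answer: {6}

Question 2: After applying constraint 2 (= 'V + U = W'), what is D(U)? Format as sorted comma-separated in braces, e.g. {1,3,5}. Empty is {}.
Answer: {4,6}

Derivation:
Constraint 1 (V + U = W) on D(V)={3,4,6,7,8,9} D(U)={4,6,8,10} D(W)={4,6,7,8,10}: V {3,4,6,7,8,9}->{3,4,6}; U {4,6,8,10}->{4,6}; W {4,6,7,8,10}->{7,8,10}
Constraint 2 (V + U = W) on D(V)={3,4,6} D(U)={4,6} D(W)={7,8,10}: no change
So after constraint 2: D(U) = {4,6}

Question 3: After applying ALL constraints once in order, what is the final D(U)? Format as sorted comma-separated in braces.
Constraint 1 (V + U = W) on D(V)={3,4,6,7,8,9} D(U)={4,6,8,10} D(W)={4,6,7,8,10}: V {3,4,6,7,8,9}->{3,4,6}; U {4,6,8,10}->{4,6}; W {4,6,7,8,10}->{7,8,10}
Constraint 2 (V + U = W) on D(V)={3,4,6} D(U)={4,6} D(W)={7,8,10}: no change
Constraint 3 (U < V) on D(U)={4,6} D(V)={3,4,6}: U {4,6}->{4}; V {3,4,6}->{6}
So after all 3 constraints: D(U) = {4}

Answer: {4}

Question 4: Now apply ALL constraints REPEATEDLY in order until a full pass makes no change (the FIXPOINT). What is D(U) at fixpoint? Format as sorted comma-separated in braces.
Answer: {4}

Derivation:
pass 0 (initial): D(U)={4,6,8,10}
pass 1: U {4,6,8,10}->{4}; V {3,4,6,7,8,9}->{6}; W {4,6,7,8,10}->{7,8,10}
pass 2: W {7,8,10}->{10}
pass 3: no change
Fixpoint after 3 passes: D(U) = {4}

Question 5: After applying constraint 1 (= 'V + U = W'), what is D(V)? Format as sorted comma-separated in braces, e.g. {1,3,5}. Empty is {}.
Constraint 1 (V + U = W) on D(V)={3,4,6,7,8,9} D(U)={4,6,8,10} D(W)={4,6,7,8,10}: V {3,4,6,7,8,9}->{3,4,6}; U {4,6,8,10}->{4,6}; W {4,6,7,8,10}->{7,8,10}
So after constraint 1: D(V) = {3,4,6}

Answer: {3,4,6}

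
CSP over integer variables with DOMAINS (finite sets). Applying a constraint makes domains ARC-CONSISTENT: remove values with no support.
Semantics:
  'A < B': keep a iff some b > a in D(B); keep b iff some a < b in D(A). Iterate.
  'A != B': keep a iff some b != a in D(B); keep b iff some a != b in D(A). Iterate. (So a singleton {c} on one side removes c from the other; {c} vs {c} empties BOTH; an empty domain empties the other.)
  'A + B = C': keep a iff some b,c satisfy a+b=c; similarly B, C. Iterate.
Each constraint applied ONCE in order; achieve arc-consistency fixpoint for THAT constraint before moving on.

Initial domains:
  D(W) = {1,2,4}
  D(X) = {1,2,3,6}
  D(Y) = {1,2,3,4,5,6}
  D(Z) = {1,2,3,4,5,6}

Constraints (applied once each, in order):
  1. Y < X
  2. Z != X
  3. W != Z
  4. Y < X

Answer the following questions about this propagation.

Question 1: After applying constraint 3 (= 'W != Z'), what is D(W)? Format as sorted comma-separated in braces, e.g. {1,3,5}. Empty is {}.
Constraint 1 (Y < X) on D(Y)={1,2,3,4,5,6} D(X)={1,2,3,6}: Y {1,2,3,4,5,6}->{1,2,3,4,5}; X {1,2,3,6}->{2,3,6}
Constraint 2 (Z != X) on D(Z)={1,2,3,4,5,6} D(X)={2,3,6}: no change
Constraint 3 (W != Z) on D(W)={1,2,4} D(Z)={1,2,3,4,5,6}: no change
So after constraint 3: D(W) = {1,2,4}

Answer: {1,2,4}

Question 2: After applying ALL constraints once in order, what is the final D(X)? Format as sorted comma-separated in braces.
Answer: {2,3,6}

Derivation:
Constraint 1 (Y < X) on D(Y)={1,2,3,4,5,6} D(X)={1,2,3,6}: Y {1,2,3,4,5,6}->{1,2,3,4,5}; X {1,2,3,6}->{2,3,6}
Constraint 2 (Z != X) on D(Z)={1,2,3,4,5,6} D(X)={2,3,6}: no change
Constraint 3 (W != Z) on D(W)={1,2,4} D(Z)={1,2,3,4,5,6}: no change
Constraint 4 (Y < X) on D(Y)={1,2,3,4,5} D(X)={2,3,6}: no change
So after all 4 constraints: D(X) = {2,3,6}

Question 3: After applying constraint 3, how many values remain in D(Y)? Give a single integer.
Constraint 1 (Y < X) on D(Y)={1,2,3,4,5,6} D(X)={1,2,3,6}: Y {1,2,3,4,5,6}->{1,2,3,4,5}; X {1,2,3,6}->{2,3,6}
Constraint 2 (Z != X) on D(Z)={1,2,3,4,5,6} D(X)={2,3,6}: no change
Constraint 3 (W != Z) on D(W)={1,2,4} D(Z)={1,2,3,4,5,6}: no change
So after constraint 3: D(Y)={1,2,3,4,5}, size = 5

Answer: 5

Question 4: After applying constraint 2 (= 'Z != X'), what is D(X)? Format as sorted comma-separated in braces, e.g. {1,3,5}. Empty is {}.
Constraint 1 (Y < X) on D(Y)={1,2,3,4,5,6} D(X)={1,2,3,6}: Y {1,2,3,4,5,6}->{1,2,3,4,5}; X {1,2,3,6}->{2,3,6}
Constraint 2 (Z != X) on D(Z)={1,2,3,4,5,6} D(X)={2,3,6}: no change
So after constraint 2: D(X) = {2,3,6}

Answer: {2,3,6}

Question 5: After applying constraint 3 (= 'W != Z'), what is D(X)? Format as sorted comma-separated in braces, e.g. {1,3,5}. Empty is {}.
Answer: {2,3,6}

Derivation:
Constraint 1 (Y < X) on D(Y)={1,2,3,4,5,6} D(X)={1,2,3,6}: Y {1,2,3,4,5,6}->{1,2,3,4,5}; X {1,2,3,6}->{2,3,6}
Constraint 2 (Z != X) on D(Z)={1,2,3,4,5,6} D(X)={2,3,6}: no change
Constraint 3 (W != Z) on D(W)={1,2,4} D(Z)={1,2,3,4,5,6}: no change
So after constraint 3: D(X) = {2,3,6}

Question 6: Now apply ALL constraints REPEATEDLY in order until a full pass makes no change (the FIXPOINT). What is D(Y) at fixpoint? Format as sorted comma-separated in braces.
pass 0 (initial): D(Y)={1,2,3,4,5,6}
pass 1: X {1,2,3,6}->{2,3,6}; Y {1,2,3,4,5,6}->{1,2,3,4,5}
pass 2: no change
Fixpoint after 2 passes: D(Y) = {1,2,3,4,5}

Answer: {1,2,3,4,5}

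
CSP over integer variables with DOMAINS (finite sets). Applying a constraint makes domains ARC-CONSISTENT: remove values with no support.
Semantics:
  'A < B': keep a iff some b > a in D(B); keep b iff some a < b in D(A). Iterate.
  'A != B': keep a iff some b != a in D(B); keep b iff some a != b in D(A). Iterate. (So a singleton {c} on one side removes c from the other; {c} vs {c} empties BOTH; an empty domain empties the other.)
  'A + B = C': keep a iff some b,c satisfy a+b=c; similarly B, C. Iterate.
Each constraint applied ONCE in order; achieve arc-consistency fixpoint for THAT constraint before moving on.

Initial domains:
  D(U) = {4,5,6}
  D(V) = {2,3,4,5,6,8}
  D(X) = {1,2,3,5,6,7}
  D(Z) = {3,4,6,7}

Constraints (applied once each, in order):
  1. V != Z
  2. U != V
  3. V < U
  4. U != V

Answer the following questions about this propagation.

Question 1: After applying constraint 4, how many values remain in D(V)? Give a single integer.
Answer: 4

Derivation:
Constraint 1 (V != Z) on D(V)={2,3,4,5,6,8} D(Z)={3,4,6,7}: no change
Constraint 2 (U != V) on D(U)={4,5,6} D(V)={2,3,4,5,6,8}: no change
Constraint 3 (V < U) on D(V)={2,3,4,5,6,8} D(U)={4,5,6}: V {2,3,4,5,6,8}->{2,3,4,5}
Constraint 4 (U != V) on D(U)={4,5,6} D(V)={2,3,4,5}: no change
So after constraint 4: D(V)={2,3,4,5}, size = 4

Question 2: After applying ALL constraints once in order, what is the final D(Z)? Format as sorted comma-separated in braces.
Answer: {3,4,6,7}

Derivation:
Constraint 1 (V != Z) on D(V)={2,3,4,5,6,8} D(Z)={3,4,6,7}: no change
Constraint 2 (U != V) on D(U)={4,5,6} D(V)={2,3,4,5,6,8}: no change
Constraint 3 (V < U) on D(V)={2,3,4,5,6,8} D(U)={4,5,6}: V {2,3,4,5,6,8}->{2,3,4,5}
Constraint 4 (U != V) on D(U)={4,5,6} D(V)={2,3,4,5}: no change
So after all 4 constraints: D(Z) = {3,4,6,7}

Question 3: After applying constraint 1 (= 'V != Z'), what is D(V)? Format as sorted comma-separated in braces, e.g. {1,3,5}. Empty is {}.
Constraint 1 (V != Z) on D(V)={2,3,4,5,6,8} D(Z)={3,4,6,7}: no change
So after constraint 1: D(V) = {2,3,4,5,6,8}

Answer: {2,3,4,5,6,8}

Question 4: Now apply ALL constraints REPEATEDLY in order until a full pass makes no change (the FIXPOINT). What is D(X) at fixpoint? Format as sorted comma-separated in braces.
Answer: {1,2,3,5,6,7}

Derivation:
pass 0 (initial): D(X)={1,2,3,5,6,7}
pass 1: V {2,3,4,5,6,8}->{2,3,4,5}
pass 2: no change
Fixpoint after 2 passes: D(X) = {1,2,3,5,6,7}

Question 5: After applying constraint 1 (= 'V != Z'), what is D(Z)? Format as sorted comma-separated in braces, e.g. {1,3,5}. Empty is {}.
Constraint 1 (V != Z) on D(V)={2,3,4,5,6,8} D(Z)={3,4,6,7}: no change
So after constraint 1: D(Z) = {3,4,6,7}

Answer: {3,4,6,7}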